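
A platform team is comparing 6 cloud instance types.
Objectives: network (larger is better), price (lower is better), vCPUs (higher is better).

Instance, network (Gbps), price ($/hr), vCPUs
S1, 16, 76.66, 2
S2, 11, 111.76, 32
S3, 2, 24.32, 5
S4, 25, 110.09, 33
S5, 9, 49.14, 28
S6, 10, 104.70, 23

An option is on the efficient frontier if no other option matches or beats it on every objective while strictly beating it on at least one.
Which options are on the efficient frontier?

S1, S3, S4, S5, S6

S1: not dominated.
S2: dominated by S4 (network 25≥11, price 110.09≤111.76, vCPUs 33≥32).
S3: not dominated (best price).
S4: not dominated (best network).
S5: not dominated.
S6: not dominated.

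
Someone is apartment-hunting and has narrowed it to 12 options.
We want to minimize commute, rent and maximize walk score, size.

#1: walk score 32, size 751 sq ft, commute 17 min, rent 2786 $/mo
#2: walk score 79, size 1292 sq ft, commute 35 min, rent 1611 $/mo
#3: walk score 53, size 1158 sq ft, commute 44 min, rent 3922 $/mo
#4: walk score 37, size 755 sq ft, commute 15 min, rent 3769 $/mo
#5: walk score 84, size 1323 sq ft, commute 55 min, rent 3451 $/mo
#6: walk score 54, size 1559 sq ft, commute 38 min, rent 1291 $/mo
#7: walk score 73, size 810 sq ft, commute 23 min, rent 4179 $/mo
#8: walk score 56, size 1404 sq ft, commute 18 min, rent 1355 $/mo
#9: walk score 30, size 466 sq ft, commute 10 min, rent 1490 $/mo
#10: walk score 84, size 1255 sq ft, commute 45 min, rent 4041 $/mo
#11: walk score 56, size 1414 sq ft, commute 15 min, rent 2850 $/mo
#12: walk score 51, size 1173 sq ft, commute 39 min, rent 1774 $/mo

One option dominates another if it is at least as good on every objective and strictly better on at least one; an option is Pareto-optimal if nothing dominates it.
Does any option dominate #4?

Yes

#11 vs #4: walk score 56≥37, size 1414≥755, commute 15≤15, rent 2850≤3769 — #11 is at least as good on every objective and strictly better on at least one, so #11 dominates #4.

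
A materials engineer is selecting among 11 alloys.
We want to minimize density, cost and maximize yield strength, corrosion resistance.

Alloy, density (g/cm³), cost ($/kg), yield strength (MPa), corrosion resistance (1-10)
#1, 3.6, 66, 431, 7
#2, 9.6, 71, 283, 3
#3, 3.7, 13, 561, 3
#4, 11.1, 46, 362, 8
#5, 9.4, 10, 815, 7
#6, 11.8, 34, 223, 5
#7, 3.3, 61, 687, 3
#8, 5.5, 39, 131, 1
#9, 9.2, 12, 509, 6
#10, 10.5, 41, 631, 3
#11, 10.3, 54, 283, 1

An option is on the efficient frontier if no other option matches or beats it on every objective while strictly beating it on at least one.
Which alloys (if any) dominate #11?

#3, #5, #9

#3: density 3.7≤10.3, cost 13≤54, yield strength 561≥283, corrosion resistance 3≥1 — dominates #11.
#5: density 9.4≤10.3, cost 10≤54, yield strength 815≥283, corrosion resistance 7≥1 — dominates #11.
#9: density 9.2≤10.3, cost 12≤54, yield strength 509≥283, corrosion resistance 6≥1 — dominates #11.
Others (#1, #2, #4, #6, #7, #8, #10) are each worse than #11 on at least one objective.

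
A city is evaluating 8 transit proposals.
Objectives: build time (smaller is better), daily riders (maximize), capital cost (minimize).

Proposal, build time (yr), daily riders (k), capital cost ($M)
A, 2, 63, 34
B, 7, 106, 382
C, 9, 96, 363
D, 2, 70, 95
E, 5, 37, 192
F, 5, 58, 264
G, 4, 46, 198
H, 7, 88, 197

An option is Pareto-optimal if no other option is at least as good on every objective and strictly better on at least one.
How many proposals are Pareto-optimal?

A: not dominated (best capital cost).
B: not dominated (best daily riders).
C: not dominated.
D: not dominated.
E: dominated by A (build time 2≤5, daily riders 63≥37, capital cost 34≤192).
F: dominated by A (build time 2≤5, daily riders 63≥58, capital cost 34≤264).
G: dominated by A (build time 2≤4, daily riders 63≥46, capital cost 34≤198).
H: not dominated.
Pareto-optimal: A, B, C, D, H → 5.

5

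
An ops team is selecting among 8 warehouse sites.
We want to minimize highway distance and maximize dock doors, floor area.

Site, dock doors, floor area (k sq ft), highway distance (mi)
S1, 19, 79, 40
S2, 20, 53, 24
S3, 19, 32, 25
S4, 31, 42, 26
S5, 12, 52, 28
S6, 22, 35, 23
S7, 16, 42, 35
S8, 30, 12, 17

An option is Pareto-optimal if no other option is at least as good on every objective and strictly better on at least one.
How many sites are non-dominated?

5

S1: not dominated (best floor area).
S2: not dominated.
S3: dominated by S2 (dock doors 20≥19, floor area 53≥32, highway distance 24≤25).
S4: not dominated (best dock doors).
S5: dominated by S2 (dock doors 20≥12, floor area 53≥52, highway distance 24≤28).
S6: not dominated.
S7: dominated by S2 (dock doors 20≥16, floor area 53≥42, highway distance 24≤35).
S8: not dominated (best highway distance).
Pareto-optimal: S1, S2, S4, S6, S8 → 5.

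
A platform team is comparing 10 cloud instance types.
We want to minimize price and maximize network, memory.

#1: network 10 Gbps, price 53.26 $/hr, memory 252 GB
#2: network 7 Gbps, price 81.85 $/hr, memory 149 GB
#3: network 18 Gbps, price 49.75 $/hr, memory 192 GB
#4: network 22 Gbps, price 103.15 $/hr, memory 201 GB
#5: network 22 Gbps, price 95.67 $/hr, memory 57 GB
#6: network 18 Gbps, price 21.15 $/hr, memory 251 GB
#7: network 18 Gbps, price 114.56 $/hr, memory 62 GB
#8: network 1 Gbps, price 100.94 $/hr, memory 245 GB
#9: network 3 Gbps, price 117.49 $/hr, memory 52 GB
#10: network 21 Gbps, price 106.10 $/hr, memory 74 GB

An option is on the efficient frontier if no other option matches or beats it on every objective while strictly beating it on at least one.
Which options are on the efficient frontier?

#1, #4, #5, #6

#1: not dominated (best memory).
#2: dominated by #1 (network 10≥7, price 53.26≤81.85, memory 252≥149).
#3: dominated by #6 (network 18≥18, price 21.15≤49.75, memory 251≥192).
#4: not dominated.
#5: not dominated.
#6: not dominated (best price).
#7: dominated by #3 (network 18≥18, price 49.75≤114.56, memory 192≥62).
#8: dominated by #1 (network 10≥1, price 53.26≤100.94, memory 252≥245).
#9: dominated by #1 (network 10≥3, price 53.26≤117.49, memory 252≥52).
#10: dominated by #4 (network 22≥21, price 103.15≤106.10, memory 201≥74).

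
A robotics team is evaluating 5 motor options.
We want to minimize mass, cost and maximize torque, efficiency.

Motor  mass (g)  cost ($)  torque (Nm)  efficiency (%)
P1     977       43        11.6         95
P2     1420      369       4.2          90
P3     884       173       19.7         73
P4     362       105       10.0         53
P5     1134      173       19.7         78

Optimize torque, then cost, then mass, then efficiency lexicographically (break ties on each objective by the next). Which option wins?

First maximize torque: best is 19.7, kept {P3, P5}.
Then minimize cost: best is 173, kept {P3, P5}.
Then minimize mass: best is 884, kept {P3}.

P3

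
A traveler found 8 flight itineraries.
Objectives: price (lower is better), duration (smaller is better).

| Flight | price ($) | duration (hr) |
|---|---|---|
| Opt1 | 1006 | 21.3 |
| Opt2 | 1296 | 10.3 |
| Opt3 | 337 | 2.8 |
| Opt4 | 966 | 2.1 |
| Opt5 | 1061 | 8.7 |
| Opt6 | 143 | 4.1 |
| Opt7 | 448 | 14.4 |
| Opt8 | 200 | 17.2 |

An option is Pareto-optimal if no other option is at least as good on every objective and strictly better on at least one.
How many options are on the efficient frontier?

Opt1: dominated by Opt3 (price 337≤1006, duration 2.8≤21.3).
Opt2: dominated by Opt3 (price 337≤1296, duration 2.8≤10.3).
Opt3: not dominated.
Opt4: not dominated (best duration).
Opt5: dominated by Opt3 (price 337≤1061, duration 2.8≤8.7).
Opt6: not dominated (best price).
Opt7: dominated by Opt3 (price 337≤448, duration 2.8≤14.4).
Opt8: dominated by Opt6 (price 143≤200, duration 4.1≤17.2).
Pareto-optimal: Opt3, Opt4, Opt6 → 3.

3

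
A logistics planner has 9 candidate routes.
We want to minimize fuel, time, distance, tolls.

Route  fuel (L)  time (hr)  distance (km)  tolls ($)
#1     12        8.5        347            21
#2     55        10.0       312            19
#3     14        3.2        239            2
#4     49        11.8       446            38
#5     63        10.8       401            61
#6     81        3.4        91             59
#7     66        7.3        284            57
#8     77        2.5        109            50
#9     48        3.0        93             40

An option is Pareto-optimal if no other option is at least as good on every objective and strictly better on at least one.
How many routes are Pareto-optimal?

#1: not dominated (best fuel).
#2: dominated by #3 (fuel 14≤55, time 3.2≤10.0, distance 239≤312, tolls 2≤19).
#3: not dominated (best tolls).
#4: dominated by #1 (fuel 12≤49, time 8.5≤11.8, distance 347≤446, tolls 21≤38).
#5: dominated by #1 (fuel 12≤63, time 8.5≤10.8, distance 347≤401, tolls 21≤61).
#6: not dominated (best distance).
#7: dominated by #3 (fuel 14≤66, time 3.2≤7.3, distance 239≤284, tolls 2≤57).
#8: not dominated (best time).
#9: not dominated.
Pareto-optimal: #1, #3, #6, #8, #9 → 5.

5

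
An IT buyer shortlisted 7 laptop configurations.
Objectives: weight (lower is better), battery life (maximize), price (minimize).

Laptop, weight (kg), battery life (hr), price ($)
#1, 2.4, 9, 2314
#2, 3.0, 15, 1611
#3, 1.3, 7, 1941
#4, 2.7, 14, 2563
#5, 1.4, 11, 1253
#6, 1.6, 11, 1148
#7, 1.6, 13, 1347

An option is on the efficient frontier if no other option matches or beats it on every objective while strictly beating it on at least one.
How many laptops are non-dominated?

#1: dominated by #5 (weight 1.4≤2.4, battery life 11≥9, price 1253≤2314).
#2: not dominated (best battery life).
#3: not dominated (best weight).
#4: not dominated.
#5: not dominated.
#6: not dominated (best price).
#7: not dominated.
Pareto-optimal: #2, #3, #4, #5, #6, #7 → 6.

6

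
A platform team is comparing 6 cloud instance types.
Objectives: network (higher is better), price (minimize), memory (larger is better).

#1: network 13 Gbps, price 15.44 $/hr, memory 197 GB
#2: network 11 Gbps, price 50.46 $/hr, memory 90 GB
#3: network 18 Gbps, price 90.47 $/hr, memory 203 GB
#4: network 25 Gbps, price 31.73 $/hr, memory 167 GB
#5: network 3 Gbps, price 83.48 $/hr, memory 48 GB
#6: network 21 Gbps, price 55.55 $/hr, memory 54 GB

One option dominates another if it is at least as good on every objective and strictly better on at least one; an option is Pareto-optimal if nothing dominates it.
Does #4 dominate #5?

Yes

#4 vs #5: network 25≥3, price 31.73≤83.48, memory 167≥48 — #4 is at least as good on every objective with at least one strict improvement.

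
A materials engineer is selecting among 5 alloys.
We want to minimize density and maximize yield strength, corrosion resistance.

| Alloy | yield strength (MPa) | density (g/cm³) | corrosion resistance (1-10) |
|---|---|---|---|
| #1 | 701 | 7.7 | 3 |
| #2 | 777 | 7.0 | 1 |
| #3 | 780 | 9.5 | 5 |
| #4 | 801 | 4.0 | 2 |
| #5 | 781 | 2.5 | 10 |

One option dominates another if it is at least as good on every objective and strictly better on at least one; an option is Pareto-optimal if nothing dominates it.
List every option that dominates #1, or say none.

#5: yield strength 781≥701, density 2.5≤7.7, corrosion resistance 10≥3 — dominates #1.
Others (#2, #3, #4) are each worse than #1 on at least one objective.

#5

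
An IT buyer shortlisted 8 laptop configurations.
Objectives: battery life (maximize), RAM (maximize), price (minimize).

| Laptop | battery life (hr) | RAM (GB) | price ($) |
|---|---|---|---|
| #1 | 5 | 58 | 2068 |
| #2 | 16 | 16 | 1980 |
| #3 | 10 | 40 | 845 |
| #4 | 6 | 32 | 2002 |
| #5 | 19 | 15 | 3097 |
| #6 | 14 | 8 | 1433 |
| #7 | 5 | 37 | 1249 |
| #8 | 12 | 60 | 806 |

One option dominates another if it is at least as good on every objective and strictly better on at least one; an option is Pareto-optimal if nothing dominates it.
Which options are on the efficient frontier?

#1: dominated by #8 (battery life 12≥5, RAM 60≥58, price 806≤2068).
#2: not dominated.
#3: dominated by #8 (battery life 12≥10, RAM 60≥40, price 806≤845).
#4: dominated by #3 (battery life 10≥6, RAM 40≥32, price 845≤2002).
#5: not dominated (best battery life).
#6: not dominated.
#7: dominated by #3 (battery life 10≥5, RAM 40≥37, price 845≤1249).
#8: not dominated (best RAM).

#2, #5, #6, #8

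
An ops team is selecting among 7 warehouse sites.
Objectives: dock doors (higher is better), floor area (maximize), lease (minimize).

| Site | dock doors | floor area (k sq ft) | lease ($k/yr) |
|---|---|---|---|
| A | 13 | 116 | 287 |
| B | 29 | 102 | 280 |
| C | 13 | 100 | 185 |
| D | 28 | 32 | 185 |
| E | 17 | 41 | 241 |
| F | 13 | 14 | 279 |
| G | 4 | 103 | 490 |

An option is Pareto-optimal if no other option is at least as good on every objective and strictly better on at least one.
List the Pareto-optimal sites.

A, B, C, D, E

A: not dominated (best floor area).
B: not dominated (best dock doors).
C: not dominated.
D: not dominated.
E: not dominated.
F: dominated by C (dock doors 13≥13, floor area 100≥14, lease 185≤279).
G: dominated by A (dock doors 13≥4, floor area 116≥103, lease 287≤490).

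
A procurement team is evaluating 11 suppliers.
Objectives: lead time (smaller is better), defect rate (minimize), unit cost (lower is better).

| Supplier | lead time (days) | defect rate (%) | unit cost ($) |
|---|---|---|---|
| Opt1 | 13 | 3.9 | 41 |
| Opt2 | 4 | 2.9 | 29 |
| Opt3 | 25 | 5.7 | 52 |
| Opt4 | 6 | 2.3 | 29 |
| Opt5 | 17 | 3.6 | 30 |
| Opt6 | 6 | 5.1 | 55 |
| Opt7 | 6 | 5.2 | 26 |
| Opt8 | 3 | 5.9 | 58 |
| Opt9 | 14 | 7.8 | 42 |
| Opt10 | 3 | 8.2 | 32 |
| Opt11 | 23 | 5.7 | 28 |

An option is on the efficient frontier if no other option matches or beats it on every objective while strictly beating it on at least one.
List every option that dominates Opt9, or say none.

Opt1, Opt2, Opt4, Opt7

Opt1: lead time 13≤14, defect rate 3.9≤7.8, unit cost 41≤42 — dominates Opt9.
Opt2: lead time 4≤14, defect rate 2.9≤7.8, unit cost 29≤42 — dominates Opt9.
Opt4: lead time 6≤14, defect rate 2.3≤7.8, unit cost 29≤42 — dominates Opt9.
Opt7: lead time 6≤14, defect rate 5.2≤7.8, unit cost 26≤42 — dominates Opt9.
Others (Opt3, Opt5, Opt6, Opt8, Opt10, Opt11) are each worse than Opt9 on at least one objective.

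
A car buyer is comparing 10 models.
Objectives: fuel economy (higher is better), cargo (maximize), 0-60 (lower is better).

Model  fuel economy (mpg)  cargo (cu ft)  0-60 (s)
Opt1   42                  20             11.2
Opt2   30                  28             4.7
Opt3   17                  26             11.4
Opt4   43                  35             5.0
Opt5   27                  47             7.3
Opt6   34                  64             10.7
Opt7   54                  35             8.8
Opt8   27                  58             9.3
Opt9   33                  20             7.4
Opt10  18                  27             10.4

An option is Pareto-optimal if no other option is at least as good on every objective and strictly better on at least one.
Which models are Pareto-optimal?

Opt1: dominated by Opt4 (fuel economy 43≥42, cargo 35≥20, 0-60 5.0≤11.2).
Opt2: not dominated (best 0-60).
Opt3: dominated by Opt2 (fuel economy 30≥17, cargo 28≥26, 0-60 4.7≤11.4).
Opt4: not dominated.
Opt5: not dominated.
Opt6: not dominated (best cargo).
Opt7: not dominated (best fuel economy).
Opt8: not dominated.
Opt9: dominated by Opt4 (fuel economy 43≥33, cargo 35≥20, 0-60 5.0≤7.4).
Opt10: dominated by Opt2 (fuel economy 30≥18, cargo 28≥27, 0-60 4.7≤10.4).

Opt2, Opt4, Opt5, Opt6, Opt7, Opt8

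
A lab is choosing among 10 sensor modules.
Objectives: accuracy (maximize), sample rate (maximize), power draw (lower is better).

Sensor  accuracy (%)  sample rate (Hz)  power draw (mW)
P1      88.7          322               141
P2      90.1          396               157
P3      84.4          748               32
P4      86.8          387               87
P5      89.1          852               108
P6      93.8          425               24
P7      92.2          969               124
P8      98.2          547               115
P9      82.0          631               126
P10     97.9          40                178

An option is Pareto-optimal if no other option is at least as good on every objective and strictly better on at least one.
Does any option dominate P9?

Yes

P3 vs P9: accuracy 84.4≥82.0, sample rate 748≥631, power draw 32≤126 — P3 is at least as good on every objective and strictly better on at least one, so P3 dominates P9.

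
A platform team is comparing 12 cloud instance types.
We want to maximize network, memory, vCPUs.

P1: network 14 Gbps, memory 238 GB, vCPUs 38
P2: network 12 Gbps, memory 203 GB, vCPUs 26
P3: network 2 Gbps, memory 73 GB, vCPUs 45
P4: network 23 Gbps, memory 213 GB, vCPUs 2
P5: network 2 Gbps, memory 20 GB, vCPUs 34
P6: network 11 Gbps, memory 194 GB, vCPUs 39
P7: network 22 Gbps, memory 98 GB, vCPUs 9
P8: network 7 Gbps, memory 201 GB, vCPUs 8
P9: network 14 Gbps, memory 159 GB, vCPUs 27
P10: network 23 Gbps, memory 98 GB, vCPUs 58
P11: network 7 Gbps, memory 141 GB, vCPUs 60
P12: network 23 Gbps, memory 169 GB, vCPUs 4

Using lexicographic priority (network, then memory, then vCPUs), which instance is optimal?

First maximize network: best is 23, kept {P4, P10, P12}.
Then maximize memory: best is 213, kept {P4}.

P4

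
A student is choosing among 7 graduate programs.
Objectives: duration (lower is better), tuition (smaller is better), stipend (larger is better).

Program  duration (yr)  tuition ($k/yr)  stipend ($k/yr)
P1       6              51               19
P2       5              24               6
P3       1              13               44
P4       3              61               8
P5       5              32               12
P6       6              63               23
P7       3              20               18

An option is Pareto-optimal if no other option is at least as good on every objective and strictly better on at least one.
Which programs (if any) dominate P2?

P3, P7

P3: duration 1≤5, tuition 13≤24, stipend 44≥6 — dominates P2.
P7: duration 3≤5, tuition 20≤24, stipend 18≥6 — dominates P2.
Others (P1, P4, P5, P6) are each worse than P2 on at least one objective.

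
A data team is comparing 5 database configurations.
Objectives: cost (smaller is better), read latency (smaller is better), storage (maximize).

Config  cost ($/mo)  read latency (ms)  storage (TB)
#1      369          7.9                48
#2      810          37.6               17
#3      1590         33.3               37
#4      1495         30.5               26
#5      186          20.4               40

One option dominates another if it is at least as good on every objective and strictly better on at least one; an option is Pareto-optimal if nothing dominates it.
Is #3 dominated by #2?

No

#2 vs #3: #2 is worse on read latency (37.6 vs 33.3), so it does not dominate #3.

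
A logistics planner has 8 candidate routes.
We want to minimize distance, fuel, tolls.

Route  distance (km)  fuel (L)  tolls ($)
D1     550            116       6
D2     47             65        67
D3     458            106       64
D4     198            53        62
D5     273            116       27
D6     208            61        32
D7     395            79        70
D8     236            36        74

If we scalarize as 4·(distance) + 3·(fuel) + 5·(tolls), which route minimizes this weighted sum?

D2

D1: 4·550 + 3·116 + 5·6 = 2578
D2: 4·47 + 3·65 + 5·67 = 718
D3: 4·458 + 3·106 + 5·64 = 2470
D4: 4·198 + 3·53 + 5·62 = 1261
D5: 4·273 + 3·116 + 5·27 = 1575
D6: 4·208 + 3·61 + 5·32 = 1175
D7: 4·395 + 3·79 + 5·70 = 2167
D8: 4·236 + 3·36 + 5·74 = 1422
Lowest: D2 at 718.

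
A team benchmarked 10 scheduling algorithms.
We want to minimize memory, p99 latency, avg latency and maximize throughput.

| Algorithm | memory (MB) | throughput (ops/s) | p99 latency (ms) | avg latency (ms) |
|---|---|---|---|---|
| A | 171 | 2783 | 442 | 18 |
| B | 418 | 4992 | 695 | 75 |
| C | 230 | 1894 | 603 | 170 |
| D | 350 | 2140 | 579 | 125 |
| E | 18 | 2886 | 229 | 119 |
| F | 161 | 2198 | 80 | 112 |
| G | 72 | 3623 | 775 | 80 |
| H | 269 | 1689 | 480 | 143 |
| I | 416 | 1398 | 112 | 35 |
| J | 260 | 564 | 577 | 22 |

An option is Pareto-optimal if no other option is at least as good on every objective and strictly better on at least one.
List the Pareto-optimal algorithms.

A: not dominated (best avg latency).
B: not dominated (best throughput).
C: dominated by A (memory 171≤230, throughput 2783≥1894, p99 latency 442≤603, avg latency 18≤170).
D: dominated by A (memory 171≤350, throughput 2783≥2140, p99 latency 442≤579, avg latency 18≤125).
E: not dominated (best memory).
F: not dominated (best p99 latency).
G: not dominated.
H: dominated by A (memory 171≤269, throughput 2783≥1689, p99 latency 442≤480, avg latency 18≤143).
I: not dominated.
J: dominated by A (memory 171≤260, throughput 2783≥564, p99 latency 442≤577, avg latency 18≤22).

A, B, E, F, G, I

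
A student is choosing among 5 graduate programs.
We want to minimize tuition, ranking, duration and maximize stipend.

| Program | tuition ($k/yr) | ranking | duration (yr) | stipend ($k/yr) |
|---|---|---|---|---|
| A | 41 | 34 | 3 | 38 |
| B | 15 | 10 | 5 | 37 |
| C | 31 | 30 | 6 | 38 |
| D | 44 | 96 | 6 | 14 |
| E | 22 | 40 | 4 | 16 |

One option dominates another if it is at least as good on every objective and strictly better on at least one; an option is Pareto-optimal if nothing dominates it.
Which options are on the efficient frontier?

A, B, C, E

A: not dominated (best duration).
B: not dominated (best tuition).
C: not dominated.
D: dominated by A (tuition 41≤44, ranking 34≤96, duration 3≤6, stipend 38≥14).
E: not dominated.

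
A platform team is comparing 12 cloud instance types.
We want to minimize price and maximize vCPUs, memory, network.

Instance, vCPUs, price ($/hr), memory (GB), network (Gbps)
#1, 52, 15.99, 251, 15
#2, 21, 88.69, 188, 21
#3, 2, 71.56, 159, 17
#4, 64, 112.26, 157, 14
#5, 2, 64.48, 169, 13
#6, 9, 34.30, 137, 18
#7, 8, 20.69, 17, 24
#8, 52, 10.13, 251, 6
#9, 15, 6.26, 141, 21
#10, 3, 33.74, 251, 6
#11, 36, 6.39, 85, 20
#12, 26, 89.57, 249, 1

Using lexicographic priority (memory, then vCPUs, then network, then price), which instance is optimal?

First maximize memory: best is 251, kept {#1, #8, #10}.
Then maximize vCPUs: best is 52, kept {#1, #8}.
Then maximize network: best is 15, kept {#1}.

#1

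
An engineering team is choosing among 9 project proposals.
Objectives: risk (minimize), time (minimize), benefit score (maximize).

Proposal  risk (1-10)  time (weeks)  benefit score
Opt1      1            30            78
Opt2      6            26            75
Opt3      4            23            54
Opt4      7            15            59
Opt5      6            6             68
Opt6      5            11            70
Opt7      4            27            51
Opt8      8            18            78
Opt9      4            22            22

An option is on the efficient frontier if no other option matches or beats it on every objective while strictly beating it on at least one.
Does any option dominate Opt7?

Opt3 vs Opt7: risk 4≤4, time 23≤27, benefit score 54≥51 — Opt3 is at least as good on every objective and strictly better on at least one, so Opt3 dominates Opt7.

Yes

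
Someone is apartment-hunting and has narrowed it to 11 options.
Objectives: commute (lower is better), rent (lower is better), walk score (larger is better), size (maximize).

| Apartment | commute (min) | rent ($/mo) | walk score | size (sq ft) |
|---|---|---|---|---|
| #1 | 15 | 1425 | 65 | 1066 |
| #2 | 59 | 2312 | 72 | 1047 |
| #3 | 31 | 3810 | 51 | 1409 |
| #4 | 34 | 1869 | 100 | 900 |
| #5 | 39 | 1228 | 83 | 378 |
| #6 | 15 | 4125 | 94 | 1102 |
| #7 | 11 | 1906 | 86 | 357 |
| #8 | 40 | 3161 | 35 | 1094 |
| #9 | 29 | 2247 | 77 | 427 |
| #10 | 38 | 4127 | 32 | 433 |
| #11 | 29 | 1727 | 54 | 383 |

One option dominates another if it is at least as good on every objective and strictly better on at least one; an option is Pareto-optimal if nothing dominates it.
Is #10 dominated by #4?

Yes

#4 vs #10: commute 34≤38, rent 1869≤4127, walk score 100≥32, size 900≥433 — #4 is at least as good on every objective with at least one strict improvement.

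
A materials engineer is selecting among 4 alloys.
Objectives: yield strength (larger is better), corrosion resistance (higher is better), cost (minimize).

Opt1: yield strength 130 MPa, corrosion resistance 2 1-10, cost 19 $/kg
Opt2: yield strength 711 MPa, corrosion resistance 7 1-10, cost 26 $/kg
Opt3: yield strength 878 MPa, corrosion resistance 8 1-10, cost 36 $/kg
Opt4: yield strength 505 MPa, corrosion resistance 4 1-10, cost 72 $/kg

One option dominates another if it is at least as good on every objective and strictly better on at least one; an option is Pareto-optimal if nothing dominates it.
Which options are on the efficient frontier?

Opt1, Opt2, Opt3

Opt1: not dominated (best cost).
Opt2: not dominated.
Opt3: not dominated (best yield strength).
Opt4: dominated by Opt2 (yield strength 711≥505, corrosion resistance 7≥4, cost 26≤72).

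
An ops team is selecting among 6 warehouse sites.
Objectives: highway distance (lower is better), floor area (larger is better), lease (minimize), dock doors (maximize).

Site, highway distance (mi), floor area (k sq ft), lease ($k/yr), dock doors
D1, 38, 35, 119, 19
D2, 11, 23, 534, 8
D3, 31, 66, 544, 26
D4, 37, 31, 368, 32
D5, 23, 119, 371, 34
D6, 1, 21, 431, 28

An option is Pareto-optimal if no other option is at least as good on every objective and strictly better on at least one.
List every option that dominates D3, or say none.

D5: highway distance 23≤31, floor area 119≥66, lease 371≤544, dock doors 34≥26 — dominates D3.
Others (D1, D2, D4, D6) are each worse than D3 on at least one objective.

D5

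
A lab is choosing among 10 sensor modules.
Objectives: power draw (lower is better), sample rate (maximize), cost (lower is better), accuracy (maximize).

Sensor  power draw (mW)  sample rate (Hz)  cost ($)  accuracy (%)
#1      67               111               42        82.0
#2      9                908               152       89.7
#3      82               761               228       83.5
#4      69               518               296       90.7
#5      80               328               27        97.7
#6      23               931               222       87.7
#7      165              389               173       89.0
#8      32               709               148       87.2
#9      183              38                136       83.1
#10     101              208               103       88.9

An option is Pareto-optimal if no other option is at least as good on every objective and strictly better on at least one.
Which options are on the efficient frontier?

#1: not dominated.
#2: not dominated (best power draw).
#3: dominated by #2 (power draw 9≤82, sample rate 908≥761, cost 152≤228, accuracy 89.7≥83.5).
#4: not dominated.
#5: not dominated (best cost).
#6: not dominated (best sample rate).
#7: dominated by #2 (power draw 9≤165, sample rate 908≥389, cost 152≤173, accuracy 89.7≥89.0).
#8: not dominated.
#9: dominated by #5 (power draw 80≤183, sample rate 328≥38, cost 27≤136, accuracy 97.7≥83.1).
#10: dominated by #5 (power draw 80≤101, sample rate 328≥208, cost 27≤103, accuracy 97.7≥88.9).

#1, #2, #4, #5, #6, #8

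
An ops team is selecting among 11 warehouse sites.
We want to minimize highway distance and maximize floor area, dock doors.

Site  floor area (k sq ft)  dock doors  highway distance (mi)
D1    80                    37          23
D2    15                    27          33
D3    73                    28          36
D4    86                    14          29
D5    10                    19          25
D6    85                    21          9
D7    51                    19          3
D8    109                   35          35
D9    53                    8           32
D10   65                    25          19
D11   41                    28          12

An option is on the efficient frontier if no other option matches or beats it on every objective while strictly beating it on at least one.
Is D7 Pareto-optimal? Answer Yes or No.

Yes

D1: worse on highway distance (23 vs 3).
D2: worse on floor area (15 vs 51).
D3: worse on highway distance (36 vs 3).
D4: worse on dock doors (14 vs 19).
D5: worse on floor area (10 vs 51).
D6: worse on highway distance (9 vs 3).
D8: worse on highway distance (35 vs 3).
D9: worse on dock doors (8 vs 19).
D10: worse on highway distance (19 vs 3).
D11: worse on floor area (41 vs 51).
No option is at least as good as D7 on every objective and strictly better on one.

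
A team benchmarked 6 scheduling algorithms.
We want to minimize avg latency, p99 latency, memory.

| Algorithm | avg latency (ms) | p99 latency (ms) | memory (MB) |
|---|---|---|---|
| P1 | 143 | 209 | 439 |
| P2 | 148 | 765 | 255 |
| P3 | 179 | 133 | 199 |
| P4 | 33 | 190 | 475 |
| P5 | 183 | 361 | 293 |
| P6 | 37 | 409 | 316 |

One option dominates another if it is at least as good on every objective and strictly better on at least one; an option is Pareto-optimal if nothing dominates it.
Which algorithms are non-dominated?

P1, P2, P3, P4, P6

P1: not dominated.
P2: not dominated.
P3: not dominated (best p99 latency).
P4: not dominated (best avg latency).
P5: dominated by P3 (avg latency 179≤183, p99 latency 133≤361, memory 199≤293).
P6: not dominated.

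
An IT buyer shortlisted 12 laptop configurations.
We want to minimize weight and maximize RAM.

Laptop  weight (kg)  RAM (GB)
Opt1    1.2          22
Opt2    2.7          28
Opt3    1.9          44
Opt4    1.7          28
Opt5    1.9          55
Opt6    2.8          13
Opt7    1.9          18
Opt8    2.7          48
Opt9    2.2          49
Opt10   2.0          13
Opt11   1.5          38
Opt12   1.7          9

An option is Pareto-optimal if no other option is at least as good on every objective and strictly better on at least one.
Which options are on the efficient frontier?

Opt1: not dominated (best weight).
Opt2: dominated by Opt3 (weight 1.9≤2.7, RAM 44≥28).
Opt3: dominated by Opt5 (weight 1.9≤1.9, RAM 55≥44).
Opt4: dominated by Opt11 (weight 1.5≤1.7, RAM 38≥28).
Opt5: not dominated (best RAM).
Opt6: dominated by Opt1 (weight 1.2≤2.8, RAM 22≥13).
Opt7: dominated by Opt1 (weight 1.2≤1.9, RAM 22≥18).
Opt8: dominated by Opt5 (weight 1.9≤2.7, RAM 55≥48).
Opt9: dominated by Opt5 (weight 1.9≤2.2, RAM 55≥49).
Opt10: dominated by Opt1 (weight 1.2≤2.0, RAM 22≥13).
Opt11: not dominated.
Opt12: dominated by Opt1 (weight 1.2≤1.7, RAM 22≥9).

Opt1, Opt5, Opt11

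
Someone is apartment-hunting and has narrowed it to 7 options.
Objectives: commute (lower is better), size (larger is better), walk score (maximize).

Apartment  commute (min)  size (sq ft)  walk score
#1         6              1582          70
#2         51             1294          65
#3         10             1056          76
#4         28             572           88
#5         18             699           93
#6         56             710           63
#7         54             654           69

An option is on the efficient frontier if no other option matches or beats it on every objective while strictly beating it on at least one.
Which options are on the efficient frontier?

#1, #3, #5

#1: not dominated (best commute).
#2: dominated by #1 (commute 6≤51, size 1582≥1294, walk score 70≥65).
#3: not dominated.
#4: dominated by #5 (commute 18≤28, size 699≥572, walk score 93≥88).
#5: not dominated (best walk score).
#6: dominated by #1 (commute 6≤56, size 1582≥710, walk score 70≥63).
#7: dominated by #1 (commute 6≤54, size 1582≥654, walk score 70≥69).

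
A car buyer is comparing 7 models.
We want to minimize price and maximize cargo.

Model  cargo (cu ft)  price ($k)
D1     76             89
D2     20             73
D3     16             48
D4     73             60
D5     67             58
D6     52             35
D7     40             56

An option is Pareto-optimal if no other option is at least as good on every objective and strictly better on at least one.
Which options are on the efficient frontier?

D1, D4, D5, D6

D1: not dominated (best cargo).
D2: dominated by D4 (cargo 73≥20, price 60≤73).
D3: dominated by D6 (cargo 52≥16, price 35≤48).
D4: not dominated.
D5: not dominated.
D6: not dominated (best price).
D7: dominated by D6 (cargo 52≥40, price 35≤56).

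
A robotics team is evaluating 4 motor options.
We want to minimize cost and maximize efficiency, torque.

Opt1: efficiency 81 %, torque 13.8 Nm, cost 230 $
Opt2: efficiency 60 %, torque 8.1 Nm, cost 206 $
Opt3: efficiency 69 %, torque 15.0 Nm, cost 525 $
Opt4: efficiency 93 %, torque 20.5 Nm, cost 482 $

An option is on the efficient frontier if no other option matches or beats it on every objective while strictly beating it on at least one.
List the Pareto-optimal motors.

Opt1: not dominated.
Opt2: not dominated (best cost).
Opt3: dominated by Opt4 (efficiency 93≥69, torque 20.5≥15.0, cost 482≤525).
Opt4: not dominated (best efficiency).

Opt1, Opt2, Opt4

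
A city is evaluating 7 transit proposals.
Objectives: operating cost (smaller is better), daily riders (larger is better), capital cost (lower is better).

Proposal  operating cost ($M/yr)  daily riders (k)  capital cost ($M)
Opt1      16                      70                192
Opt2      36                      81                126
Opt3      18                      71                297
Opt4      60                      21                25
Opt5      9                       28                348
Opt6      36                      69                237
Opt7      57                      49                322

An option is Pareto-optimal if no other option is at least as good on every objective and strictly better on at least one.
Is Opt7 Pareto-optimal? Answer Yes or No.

Opt1 vs Opt7: operating cost 16≤57, daily riders 70≥49, capital cost 192≤322 — Opt1 is at least as good on every objective and strictly better on at least one, so Opt1 dominates Opt7.

No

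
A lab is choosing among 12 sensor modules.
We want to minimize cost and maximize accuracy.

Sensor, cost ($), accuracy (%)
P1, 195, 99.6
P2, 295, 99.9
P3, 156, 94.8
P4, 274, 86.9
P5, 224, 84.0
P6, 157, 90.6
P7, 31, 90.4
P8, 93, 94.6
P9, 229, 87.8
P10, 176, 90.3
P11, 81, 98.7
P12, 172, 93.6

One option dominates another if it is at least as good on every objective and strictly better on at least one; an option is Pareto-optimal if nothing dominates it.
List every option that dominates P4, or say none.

P1, P3, P6, P7, P8, P9, P10, P11, P12

P1: cost 195≤274, accuracy 99.6≥86.9 — dominates P4.
P3: cost 156≤274, accuracy 94.8≥86.9 — dominates P4.
P6: cost 157≤274, accuracy 90.6≥86.9 — dominates P4.
P7: cost 31≤274, accuracy 90.4≥86.9 — dominates P4.
P8: cost 93≤274, accuracy 94.6≥86.9 — dominates P4.
P9: cost 229≤274, accuracy 87.8≥86.9 — dominates P4.
P10: cost 176≤274, accuracy 90.3≥86.9 — dominates P4.
P11: cost 81≤274, accuracy 98.7≥86.9 — dominates P4.
P12: cost 172≤274, accuracy 93.6≥86.9 — dominates P4.
Others (P2, P5) are each worse than P4 on at least one objective.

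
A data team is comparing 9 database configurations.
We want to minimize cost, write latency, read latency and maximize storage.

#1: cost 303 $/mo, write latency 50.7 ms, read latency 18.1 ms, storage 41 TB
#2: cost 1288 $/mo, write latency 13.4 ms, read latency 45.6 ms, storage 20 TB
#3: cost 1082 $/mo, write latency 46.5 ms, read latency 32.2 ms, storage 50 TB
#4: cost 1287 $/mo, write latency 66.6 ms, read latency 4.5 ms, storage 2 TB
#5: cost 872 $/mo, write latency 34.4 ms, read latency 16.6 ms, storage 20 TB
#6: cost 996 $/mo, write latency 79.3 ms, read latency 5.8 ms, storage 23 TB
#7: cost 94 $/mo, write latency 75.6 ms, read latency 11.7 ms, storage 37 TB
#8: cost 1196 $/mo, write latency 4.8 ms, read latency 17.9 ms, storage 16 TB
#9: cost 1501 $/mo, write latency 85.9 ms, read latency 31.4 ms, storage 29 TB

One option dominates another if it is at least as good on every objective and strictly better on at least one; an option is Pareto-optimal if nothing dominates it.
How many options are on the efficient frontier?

8

#1: not dominated.
#2: not dominated.
#3: not dominated (best storage).
#4: not dominated (best read latency).
#5: not dominated.
#6: not dominated.
#7: not dominated (best cost).
#8: not dominated (best write latency).
#9: dominated by #1 (cost 303≤1501, write latency 50.7≤85.9, read latency 18.1≤31.4, storage 41≥29).
Pareto-optimal: #1, #2, #3, #4, #5, #6, #7, #8 → 8.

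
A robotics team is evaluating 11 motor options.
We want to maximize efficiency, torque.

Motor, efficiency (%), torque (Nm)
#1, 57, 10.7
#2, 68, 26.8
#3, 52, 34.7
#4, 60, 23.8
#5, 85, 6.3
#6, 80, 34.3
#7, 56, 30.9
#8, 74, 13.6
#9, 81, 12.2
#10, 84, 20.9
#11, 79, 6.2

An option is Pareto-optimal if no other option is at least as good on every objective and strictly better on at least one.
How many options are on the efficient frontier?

4

#1: dominated by #2 (efficiency 68≥57, torque 26.8≥10.7).
#2: dominated by #6 (efficiency 80≥68, torque 34.3≥26.8).
#3: not dominated (best torque).
#4: dominated by #2 (efficiency 68≥60, torque 26.8≥23.8).
#5: not dominated (best efficiency).
#6: not dominated.
#7: dominated by #6 (efficiency 80≥56, torque 34.3≥30.9).
#8: dominated by #6 (efficiency 80≥74, torque 34.3≥13.6).
#9: dominated by #10 (efficiency 84≥81, torque 20.9≥12.2).
#10: not dominated.
#11: dominated by #5 (efficiency 85≥79, torque 6.3≥6.2).
Pareto-optimal: #3, #5, #6, #10 → 4.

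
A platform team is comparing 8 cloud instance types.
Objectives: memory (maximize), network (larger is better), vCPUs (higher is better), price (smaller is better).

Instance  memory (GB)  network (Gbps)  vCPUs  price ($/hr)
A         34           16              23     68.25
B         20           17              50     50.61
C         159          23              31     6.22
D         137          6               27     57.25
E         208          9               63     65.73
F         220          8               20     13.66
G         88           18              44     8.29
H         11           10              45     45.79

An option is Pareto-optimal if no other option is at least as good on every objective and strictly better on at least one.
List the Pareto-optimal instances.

B, C, E, F, G, H

A: dominated by C (memory 159≥34, network 23≥16, vCPUs 31≥23, price 6.22≤68.25).
B: not dominated.
C: not dominated (best network).
D: dominated by C (memory 159≥137, network 23≥6, vCPUs 31≥27, price 6.22≤57.25).
E: not dominated (best vCPUs).
F: not dominated (best memory).
G: not dominated.
H: not dominated.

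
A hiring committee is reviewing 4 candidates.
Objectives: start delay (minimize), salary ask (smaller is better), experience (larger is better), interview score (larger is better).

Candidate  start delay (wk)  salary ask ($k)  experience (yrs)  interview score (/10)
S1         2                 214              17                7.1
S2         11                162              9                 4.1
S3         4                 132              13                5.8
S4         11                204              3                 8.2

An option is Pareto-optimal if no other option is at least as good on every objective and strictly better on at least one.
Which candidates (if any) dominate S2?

S3

S3: start delay 4≤11, salary ask 132≤162, experience 13≥9, interview score 5.8≥4.1 — dominates S2.
Others (S1, S4) are each worse than S2 on at least one objective.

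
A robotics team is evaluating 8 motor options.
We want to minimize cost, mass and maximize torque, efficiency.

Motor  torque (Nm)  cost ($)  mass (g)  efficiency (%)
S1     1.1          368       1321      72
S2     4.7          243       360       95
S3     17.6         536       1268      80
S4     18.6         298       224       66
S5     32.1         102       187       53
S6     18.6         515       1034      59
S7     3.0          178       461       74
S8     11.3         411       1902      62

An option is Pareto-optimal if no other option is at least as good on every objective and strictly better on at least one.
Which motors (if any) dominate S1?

S2: torque 4.7≥1.1, cost 243≤368, mass 360≤1321, efficiency 95≥72 — dominates S1.
S7: torque 3.0≥1.1, cost 178≤368, mass 461≤1321, efficiency 74≥72 — dominates S1.
Others (S3, S4, S5, S6, S8) are each worse than S1 on at least one objective.

S2, S7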